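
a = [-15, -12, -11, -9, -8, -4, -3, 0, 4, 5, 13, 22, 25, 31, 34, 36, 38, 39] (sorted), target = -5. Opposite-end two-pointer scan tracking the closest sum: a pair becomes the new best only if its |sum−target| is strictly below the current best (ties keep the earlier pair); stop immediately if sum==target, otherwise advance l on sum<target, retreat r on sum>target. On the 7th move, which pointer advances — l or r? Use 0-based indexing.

r

[0,17] -15+39=24 d=29 * → r--
[0,16] -15+38=23 d=28 * → r--
[0,15] -15+36=21 d=26 * → r--
[0,14] -15+34=19 d=24 * → r--
[0,13] -15+31=16 d=21 * → r--
[0,12] -15+25=10 d=15 * → r--
[0,11] -15+22=7 d=12 * → r--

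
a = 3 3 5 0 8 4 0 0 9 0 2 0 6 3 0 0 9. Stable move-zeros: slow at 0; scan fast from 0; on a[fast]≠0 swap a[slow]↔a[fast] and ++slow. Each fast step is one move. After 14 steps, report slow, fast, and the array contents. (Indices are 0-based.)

slow=0 fast=0: a[fast]=3≠0 swap→a[0]=3, slow++,fast++
slow=1 fast=1: a[fast]=3≠0 swap→a[1]=3, slow++,fast++
slow=2 fast=2: a[fast]=5≠0 swap→a[2]=5, slow++,fast++
slow=3 fast=3: a[fast]=0, fast++
slow=3 fast=4: a[fast]=8≠0 swap→a[3]=8, slow++,fast++
slow=4 fast=5: a[fast]=4≠0 swap→a[4]=4, slow++,fast++
slow=5 fast=6: a[fast]=0, fast++
slow=5 fast=7: a[fast]=0, fast++
slow=5 fast=8: a[fast]=9≠0 swap→a[5]=9, slow++,fast++
slow=6 fast=9: a[fast]=0, fast++
slow=6 fast=10: a[fast]=2≠0 swap→a[6]=2, slow++,fast++
slow=7 fast=11: a[fast]=0, fast++
slow=7 fast=12: a[fast]=6≠0 swap→a[7]=6, slow++,fast++
slow=8 fast=13: a[fast]=3≠0 swap→a[8]=3, slow++,fast++

slow=9, fast=14, a=[3, 3, 5, 8, 4, 9, 2, 6, 3, 0, 0, 0, 0, 0, 0, 0, 9]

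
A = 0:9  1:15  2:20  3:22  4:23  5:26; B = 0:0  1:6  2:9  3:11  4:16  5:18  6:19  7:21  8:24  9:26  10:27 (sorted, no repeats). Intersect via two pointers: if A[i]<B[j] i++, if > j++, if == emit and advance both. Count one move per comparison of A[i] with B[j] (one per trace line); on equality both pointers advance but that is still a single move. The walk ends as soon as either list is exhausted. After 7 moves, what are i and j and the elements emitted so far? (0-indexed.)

i=2, j=6, emitted=[9]

i=0 j=0: 9>0, j++
i=0 j=1: 9>6, j++
i=0 j=2: 9==9 emit, i++,j++
i=1 j=3: 15>11, j++
i=1 j=4: 15<16, i++
i=2 j=4: 20>16, j++
i=2 j=5: 20>18, j++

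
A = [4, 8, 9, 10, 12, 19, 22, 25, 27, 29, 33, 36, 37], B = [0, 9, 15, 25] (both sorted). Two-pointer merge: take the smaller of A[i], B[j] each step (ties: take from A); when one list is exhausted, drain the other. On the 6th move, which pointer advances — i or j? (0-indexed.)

i

[i=0,j=0] A[i]=4>B[j]=0 take 0 → j++
[i=0,j=1] A[i]=4<=B[j]=9 take 4 → i++
[i=1,j=1] A[i]=8<=B[j]=9 take 8 → i++
[i=2,j=1] A[i]=9<=B[j]=9 take 9 → i++
[i=3,j=1] A[i]=10>B[j]=9 take 9 → j++
[i=3,j=2] A[i]=10<=B[j]=15 take 10 → i++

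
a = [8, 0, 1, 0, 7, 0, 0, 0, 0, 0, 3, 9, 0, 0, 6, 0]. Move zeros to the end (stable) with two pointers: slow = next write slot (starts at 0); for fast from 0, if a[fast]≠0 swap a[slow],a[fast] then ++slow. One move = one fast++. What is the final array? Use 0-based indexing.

slow=0 fast=0: a[fast]=8≠0 swap→a[0]=8, slow++,fast++
slow=1 fast=1: a[fast]=0, fast++
slow=1 fast=2: a[fast]=1≠0 swap→a[1]=1, slow++,fast++
slow=2 fast=3: a[fast]=0, fast++
slow=2 fast=4: a[fast]=7≠0 swap→a[2]=7, slow++,fast++
slow=3 fast=5: a[fast]=0, fast++
slow=3 fast=6: a[fast]=0, fast++
slow=3 fast=7: a[fast]=0, fast++
slow=3 fast=8: a[fast]=0, fast++
slow=3 fast=9: a[fast]=0, fast++
slow=3 fast=10: a[fast]=3≠0 swap→a[3]=3, slow++,fast++
slow=4 fast=11: a[fast]=9≠0 swap→a[4]=9, slow++,fast++
slow=5 fast=12: a[fast]=0, fast++
slow=5 fast=13: a[fast]=0, fast++
slow=5 fast=14: a[fast]=6≠0 swap→a[5]=6, slow++,fast++
slow=6 fast=15: a[fast]=0, fast++

[8, 1, 7, 3, 9, 6, 0, 0, 0, 0, 0, 0, 0, 0, 0, 0]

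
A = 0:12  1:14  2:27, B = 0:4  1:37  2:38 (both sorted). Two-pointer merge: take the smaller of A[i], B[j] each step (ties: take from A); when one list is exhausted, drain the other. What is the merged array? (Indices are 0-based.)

[4, 12, 14, 27, 37, 38]

i=0 j=0: A[i]=12>B[j]=4 take 4, j++
i=0 j=1: A[i]=12<=B[j]=37 take 12, i++
i=1 j=1: A[i]=14<=B[j]=37 take 14, i++
i=2 j=1: A[i]=27<=B[j]=37 take 27, i++
i=3 j=1: A done, take B[j]=37, j++
i=3 j=2: A done, take B[j]=38, j++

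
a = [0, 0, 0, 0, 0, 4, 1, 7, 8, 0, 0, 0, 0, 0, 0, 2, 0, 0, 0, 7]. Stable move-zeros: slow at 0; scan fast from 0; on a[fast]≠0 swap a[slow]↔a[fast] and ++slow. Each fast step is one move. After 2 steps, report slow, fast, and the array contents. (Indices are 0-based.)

slow=0 fast=0: a[fast]=0, fast++
slow=0 fast=1: a[fast]=0, fast++

slow=0, fast=2, a=[0, 0, 0, 0, 0, 4, 1, 7, 8, 0, 0, 0, 0, 0, 0, 2, 0, 0, 0, 7]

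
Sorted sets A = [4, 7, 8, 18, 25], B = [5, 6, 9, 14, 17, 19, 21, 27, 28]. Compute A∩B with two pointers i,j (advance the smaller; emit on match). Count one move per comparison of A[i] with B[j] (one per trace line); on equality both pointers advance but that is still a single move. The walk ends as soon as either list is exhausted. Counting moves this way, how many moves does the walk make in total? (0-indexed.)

i=0 j=0: 4<5, i++
i=1 j=0: 7>5, j++
i=1 j=1: 7>6, j++
i=1 j=2: 7<9, i++
i=2 j=2: 8<9, i++
i=3 j=2: 18>9, j++
i=3 j=3: 18>14, j++
i=3 j=4: 18>17, j++
i=3 j=5: 18<19, i++
i=4 j=5: 25>19, j++
i=4 j=6: 25>21, j++
i=4 j=7: 25<27, i++

12 moves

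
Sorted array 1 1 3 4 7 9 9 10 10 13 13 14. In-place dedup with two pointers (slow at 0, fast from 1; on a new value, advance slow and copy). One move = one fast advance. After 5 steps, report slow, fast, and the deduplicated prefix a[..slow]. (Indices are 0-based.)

slow=4, fast=6, prefix=[1, 3, 4, 7, 9]

slow=0 fast=1: a[fast]=1=a[slow] dup, fast++
slow=0 fast=2: a[fast]=3≠a[slow]=1 write a[1]=3, slow++,fast++
slow=1 fast=3: a[fast]=4≠a[slow]=3 write a[2]=4, slow++,fast++
slow=2 fast=4: a[fast]=7≠a[slow]=4 write a[3]=7, slow++,fast++
slow=3 fast=5: a[fast]=9≠a[slow]=7 write a[4]=9, slow++,fast++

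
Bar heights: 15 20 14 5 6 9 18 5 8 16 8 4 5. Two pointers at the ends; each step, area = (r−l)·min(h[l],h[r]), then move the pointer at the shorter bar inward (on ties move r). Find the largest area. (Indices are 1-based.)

max area = 135

l=1 r=13: min(15,5)*12=60 best=60 *, r--
l=1 r=12: min(15,4)*11=44 best=60, r--
l=1 r=11: min(15,8)*10=80 best=80 *, r--
l=1 r=10: min(15,16)*9=135 best=135 *, l++
l=2 r=10: min(20,16)*8=128 best=135, r--
l=2 r=9: min(20,8)*7=56 best=135, r--
l=2 r=8: min(20,5)*6=30 best=135, r--
l=2 r=7: min(20,18)*5=90 best=135, r--
l=2 r=6: min(20,9)*4=36 best=135, r--
l=2 r=5: min(20,6)*3=18 best=135, r--
l=2 r=4: min(20,5)*2=10 best=135, r--
l=2 r=3: min(20,14)*1=14 best=135, r--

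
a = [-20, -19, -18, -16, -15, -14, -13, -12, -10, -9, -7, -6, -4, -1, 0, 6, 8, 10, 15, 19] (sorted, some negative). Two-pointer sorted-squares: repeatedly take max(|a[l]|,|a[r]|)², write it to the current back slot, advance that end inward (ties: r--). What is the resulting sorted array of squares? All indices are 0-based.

[0, 1, 16, 36, 36, 49, 64, 81, 100, 100, 144, 169, 196, 225, 225, 256, 324, 361, 361, 400]

[0,19] |-20|>|19| out[19]=400 → l++
[1,19] |-19|<=|19| out[18]=361 → r--
[1,18] |-19|>|15| out[17]=361 → l++
[2,18] |-18|>|15| out[16]=324 → l++
[3,18] |-16|>|15| out[15]=256 → l++
[4,18] |-15|<=|15| out[14]=225 → r--
[4,17] |-15|>|10| out[13]=225 → l++
[5,17] |-14|>|10| out[12]=196 → l++
[6,17] |-13|>|10| out[11]=169 → l++
[7,17] |-12|>|10| out[10]=144 → l++
[8,17] |-10|<=|10| out[9]=100 → r--
[8,16] |-10|>|8| out[8]=100 → l++
[9,16] |-9|>|8| out[7]=81 → l++
[10,16] |-7|<=|8| out[6]=64 → r--
[10,15] |-7|>|6| out[5]=49 → l++
[11,15] |-6|<=|6| out[4]=36 → r--
[11,14] |-6|>|0| out[3]=36 → l++
[12,14] |-4|>|0| out[2]=16 → l++
[13,14] |-1|>|0| out[1]=1 → l++
[14,14] |0|<=|0| out[0]=0 → r--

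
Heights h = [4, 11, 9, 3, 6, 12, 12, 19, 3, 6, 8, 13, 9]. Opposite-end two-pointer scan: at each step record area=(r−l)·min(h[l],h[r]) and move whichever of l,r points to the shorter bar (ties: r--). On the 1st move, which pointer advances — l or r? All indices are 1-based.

l

l=1 r=13: min(4,9)*12=48 best=48 *, l++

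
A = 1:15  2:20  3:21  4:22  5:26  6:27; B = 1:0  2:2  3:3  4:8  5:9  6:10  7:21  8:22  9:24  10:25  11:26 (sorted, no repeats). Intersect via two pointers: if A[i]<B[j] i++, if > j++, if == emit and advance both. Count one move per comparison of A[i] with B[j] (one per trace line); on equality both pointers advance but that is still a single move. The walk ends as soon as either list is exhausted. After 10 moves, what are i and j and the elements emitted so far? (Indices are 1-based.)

[i=1,j=1] 15>0 → j++
[i=1,j=2] 15>2 → j++
[i=1,j=3] 15>3 → j++
[i=1,j=4] 15>8 → j++
[i=1,j=5] 15>9 → j++
[i=1,j=6] 15>10 → j++
[i=1,j=7] 15<21 → i++
[i=2,j=7] 20<21 → i++
[i=3,j=7] 21==21 emit → i++,j++
[i=4,j=8] 22==22 emit → i++,j++

i=5, j=9, emitted=[21, 22]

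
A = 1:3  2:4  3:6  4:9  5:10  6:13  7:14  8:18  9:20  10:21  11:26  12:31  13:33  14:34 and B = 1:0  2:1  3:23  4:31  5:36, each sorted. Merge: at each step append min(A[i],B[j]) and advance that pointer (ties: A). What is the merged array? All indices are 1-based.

[0, 1, 3, 4, 6, 9, 10, 13, 14, 18, 20, 21, 23, 26, 31, 31, 33, 34, 36]

[i=1,j=1] A[i]=3>B[j]=0 take 0 → j++
[i=1,j=2] A[i]=3>B[j]=1 take 1 → j++
[i=1,j=3] A[i]=3<=B[j]=23 take 3 → i++
[i=2,j=3] A[i]=4<=B[j]=23 take 4 → i++
[i=3,j=3] A[i]=6<=B[j]=23 take 6 → i++
[i=4,j=3] A[i]=9<=B[j]=23 take 9 → i++
[i=5,j=3] A[i]=10<=B[j]=23 take 10 → i++
[i=6,j=3] A[i]=13<=B[j]=23 take 13 → i++
[i=7,j=3] A[i]=14<=B[j]=23 take 14 → i++
[i=8,j=3] A[i]=18<=B[j]=23 take 18 → i++
[i=9,j=3] A[i]=20<=B[j]=23 take 20 → i++
[i=10,j=3] A[i]=21<=B[j]=23 take 21 → i++
[i=11,j=3] A[i]=26>B[j]=23 take 23 → j++
[i=11,j=4] A[i]=26<=B[j]=31 take 26 → i++
[i=12,j=4] A[i]=31<=B[j]=31 take 31 → i++
[i=13,j=4] A[i]=33>B[j]=31 take 31 → j++
[i=13,j=5] A[i]=33<=B[j]=36 take 33 → i++
[i=14,j=5] A[i]=34<=B[j]=36 take 34 → i++
[i=15,j=5] A done, take B[j]=36 → j++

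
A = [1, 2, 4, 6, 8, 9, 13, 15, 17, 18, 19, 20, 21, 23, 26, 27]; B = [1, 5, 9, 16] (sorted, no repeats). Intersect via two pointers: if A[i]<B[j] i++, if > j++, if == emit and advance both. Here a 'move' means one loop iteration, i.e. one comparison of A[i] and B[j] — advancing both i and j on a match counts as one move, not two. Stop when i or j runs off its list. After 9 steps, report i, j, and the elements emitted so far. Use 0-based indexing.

i=8, j=3, emitted=[1, 9]

i=0 j=0: 1==1 emit, i++,j++
i=1 j=1: 2<5, i++
i=2 j=1: 4<5, i++
i=3 j=1: 6>5, j++
i=3 j=2: 6<9, i++
i=4 j=2: 8<9, i++
i=5 j=2: 9==9 emit, i++,j++
i=6 j=3: 13<16, i++
i=7 j=3: 15<16, i++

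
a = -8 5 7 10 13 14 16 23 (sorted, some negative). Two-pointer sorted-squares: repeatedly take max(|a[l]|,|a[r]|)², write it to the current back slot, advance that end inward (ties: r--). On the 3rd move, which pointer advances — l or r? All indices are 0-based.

l=0 r=7: |-8|<=|23| out[7]=529, r--
l=0 r=6: |-8|<=|16| out[6]=256, r--
l=0 r=5: |-8|<=|14| out[5]=196, r--

r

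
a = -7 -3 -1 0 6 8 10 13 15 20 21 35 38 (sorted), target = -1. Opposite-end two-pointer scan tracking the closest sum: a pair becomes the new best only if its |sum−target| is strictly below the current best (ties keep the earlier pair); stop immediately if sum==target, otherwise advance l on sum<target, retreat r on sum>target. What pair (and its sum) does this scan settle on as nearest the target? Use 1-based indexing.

[1,13] -7+38=31 d=32 * → r--
[1,12] -7+35=28 d=29 * → r--
[1,11] -7+21=14 d=15 * → r--
[1,10] -7+20=13 d=14 * → r--
[1,9] -7+15=8 d=9 * → r--
[1,8] -7+13=6 d=7 * → r--
[1,7] -7+10=3 d=4 * → r--
[1,6] -7+8=1 d=2 * → r--
[1,5] -7+6=-1 d=0 * → stop

pair (-7, 6) with sum -1 (|Δ|=0)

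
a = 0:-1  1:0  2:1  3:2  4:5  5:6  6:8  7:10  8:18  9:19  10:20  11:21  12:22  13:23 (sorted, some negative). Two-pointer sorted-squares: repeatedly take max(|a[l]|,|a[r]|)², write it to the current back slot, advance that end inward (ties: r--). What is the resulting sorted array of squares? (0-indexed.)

l=0 r=13: |-1|<=|23| out[13]=529, r--
l=0 r=12: |-1|<=|22| out[12]=484, r--
l=0 r=11: |-1|<=|21| out[11]=441, r--
l=0 r=10: |-1|<=|20| out[10]=400, r--
l=0 r=9: |-1|<=|19| out[9]=361, r--
l=0 r=8: |-1|<=|18| out[8]=324, r--
l=0 r=7: |-1|<=|10| out[7]=100, r--
l=0 r=6: |-1|<=|8| out[6]=64, r--
l=0 r=5: |-1|<=|6| out[5]=36, r--
l=0 r=4: |-1|<=|5| out[4]=25, r--
l=0 r=3: |-1|<=|2| out[3]=4, r--
l=0 r=2: |-1|<=|1| out[2]=1, r--
l=0 r=1: |-1|>|0| out[1]=1, l++
l=1 r=1: |0|<=|0| out[0]=0, r--

[0, 1, 1, 4, 25, 36, 64, 100, 324, 361, 400, 441, 484, 529]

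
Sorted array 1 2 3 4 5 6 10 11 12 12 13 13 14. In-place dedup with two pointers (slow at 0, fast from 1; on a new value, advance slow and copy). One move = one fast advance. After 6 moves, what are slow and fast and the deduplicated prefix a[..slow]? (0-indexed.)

(s=0,f=1) a[fast]=2≠a[slow]=1 write a[1]=2 → slow++,fast++
(s=1,f=2) a[fast]=3≠a[slow]=2 write a[2]=3 → slow++,fast++
(s=2,f=3) a[fast]=4≠a[slow]=3 write a[3]=4 → slow++,fast++
(s=3,f=4) a[fast]=5≠a[slow]=4 write a[4]=5 → slow++,fast++
(s=4,f=5) a[fast]=6≠a[slow]=5 write a[5]=6 → slow++,fast++
(s=5,f=6) a[fast]=10≠a[slow]=6 write a[6]=10 → slow++,fast++

slow=6, fast=7, prefix=[1, 2, 3, 4, 5, 6, 10]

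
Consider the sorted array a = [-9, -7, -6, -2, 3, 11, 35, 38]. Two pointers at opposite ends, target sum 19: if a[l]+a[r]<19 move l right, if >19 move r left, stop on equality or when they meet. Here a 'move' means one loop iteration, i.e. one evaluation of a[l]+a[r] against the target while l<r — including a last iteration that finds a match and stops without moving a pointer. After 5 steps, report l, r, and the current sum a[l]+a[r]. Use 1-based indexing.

l=1 r=8: -9+38=29 >19, r--
l=1 r=7: -9+35=26 >19, r--
l=1 r=6: -9+11=2 <19, l++
l=2 r=6: -7+11=4 <19, l++
l=3 r=6: -6+11=5 <19, l++

l=4, r=6, sum=9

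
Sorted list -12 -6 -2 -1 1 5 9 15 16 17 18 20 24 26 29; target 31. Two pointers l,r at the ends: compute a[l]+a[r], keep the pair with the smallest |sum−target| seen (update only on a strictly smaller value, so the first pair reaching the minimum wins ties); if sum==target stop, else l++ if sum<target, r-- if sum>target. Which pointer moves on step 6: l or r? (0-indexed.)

r

[0,14] -12+29=17 d=14 * → l++
[1,14] -6+29=23 d=8 * → l++
[2,14] -2+29=27 d=4 * → l++
[3,14] -1+29=28 d=3 * → l++
[4,14] 1+29=30 d=1 * → l++
[5,14] 5+29=34 d=3 → r--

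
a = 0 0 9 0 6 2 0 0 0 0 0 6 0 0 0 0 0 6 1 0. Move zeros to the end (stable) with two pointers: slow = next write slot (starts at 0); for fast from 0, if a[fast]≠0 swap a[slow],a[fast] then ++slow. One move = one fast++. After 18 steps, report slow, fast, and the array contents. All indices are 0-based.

slow=5, fast=18, a=[9, 6, 2, 6, 6, 0, 0, 0, 0, 0, 0, 0, 0, 0, 0, 0, 0, 0, 1, 0]

(s=0,f=0) a[fast]=0 → fast++
(s=0,f=1) a[fast]=0 → fast++
(s=0,f=2) a[fast]=9≠0 swap→a[0]=9 → slow++,fast++
(s=1,f=3) a[fast]=0 → fast++
(s=1,f=4) a[fast]=6≠0 swap→a[1]=6 → slow++,fast++
(s=2,f=5) a[fast]=2≠0 swap→a[2]=2 → slow++,fast++
(s=3,f=6) a[fast]=0 → fast++
(s=3,f=7) a[fast]=0 → fast++
(s=3,f=8) a[fast]=0 → fast++
(s=3,f=9) a[fast]=0 → fast++
(s=3,f=10) a[fast]=0 → fast++
(s=3,f=11) a[fast]=6≠0 swap→a[3]=6 → slow++,fast++
(s=4,f=12) a[fast]=0 → fast++
(s=4,f=13) a[fast]=0 → fast++
(s=4,f=14) a[fast]=0 → fast++
(s=4,f=15) a[fast]=0 → fast++
(s=4,f=16) a[fast]=0 → fast++
(s=4,f=17) a[fast]=6≠0 swap→a[4]=6 → slow++,fast++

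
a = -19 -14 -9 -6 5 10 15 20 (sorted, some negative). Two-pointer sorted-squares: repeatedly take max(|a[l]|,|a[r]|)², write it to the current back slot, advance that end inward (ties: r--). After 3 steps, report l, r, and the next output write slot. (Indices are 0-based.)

l=1, r=5, next write slot=4

l=0 r=7: |-19|<=|20| out[7]=400, r--
l=0 r=6: |-19|>|15| out[6]=361, l++
l=1 r=6: |-14|<=|15| out[5]=225, r--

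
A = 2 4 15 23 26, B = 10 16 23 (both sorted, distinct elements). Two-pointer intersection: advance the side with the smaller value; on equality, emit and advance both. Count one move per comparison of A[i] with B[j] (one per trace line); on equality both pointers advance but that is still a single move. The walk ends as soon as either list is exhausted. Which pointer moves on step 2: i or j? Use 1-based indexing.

[i=1,j=1] 2<10 → i++
[i=2,j=1] 4<10 → i++

i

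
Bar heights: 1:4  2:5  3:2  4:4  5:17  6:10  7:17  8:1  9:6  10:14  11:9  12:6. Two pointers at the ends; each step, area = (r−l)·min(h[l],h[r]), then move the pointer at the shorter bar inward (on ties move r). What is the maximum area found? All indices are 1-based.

max area = 70

[1,12] min(4,6)*11=44 best=44 * → l++
[2,12] min(5,6)*10=50 best=50 * → l++
[3,12] min(2,6)*9=18 best=50 → l++
[4,12] min(4,6)*8=32 best=50 → l++
[5,12] min(17,6)*7=42 best=50 → r--
[5,11] min(17,9)*6=54 best=54 * → r--
[5,10] min(17,14)*5=70 best=70 * → r--
[5,9] min(17,6)*4=24 best=70 → r--
[5,8] min(17,1)*3=3 best=70 → r--
[5,7] min(17,17)*2=34 best=70 → r--
[5,6] min(17,10)*1=10 best=70 → r--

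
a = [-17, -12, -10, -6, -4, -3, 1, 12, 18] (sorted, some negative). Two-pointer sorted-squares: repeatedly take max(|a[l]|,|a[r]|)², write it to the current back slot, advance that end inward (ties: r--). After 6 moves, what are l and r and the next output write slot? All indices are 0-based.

l=0 r=8: |-17|<=|18| out[8]=324, r--
l=0 r=7: |-17|>|12| out[7]=289, l++
l=1 r=7: |-12|<=|12| out[6]=144, r--
l=1 r=6: |-12|>|1| out[5]=144, l++
l=2 r=6: |-10|>|1| out[4]=100, l++
l=3 r=6: |-6|>|1| out[3]=36, l++

l=4, r=6, next write slot=2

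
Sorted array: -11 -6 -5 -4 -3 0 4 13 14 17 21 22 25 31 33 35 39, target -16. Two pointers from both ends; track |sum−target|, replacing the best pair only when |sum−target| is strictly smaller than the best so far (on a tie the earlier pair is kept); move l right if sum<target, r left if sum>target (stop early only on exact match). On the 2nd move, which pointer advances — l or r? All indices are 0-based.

r

[0,16] -11+39=28 d=44 * → r--
[0,15] -11+35=24 d=40 * → r--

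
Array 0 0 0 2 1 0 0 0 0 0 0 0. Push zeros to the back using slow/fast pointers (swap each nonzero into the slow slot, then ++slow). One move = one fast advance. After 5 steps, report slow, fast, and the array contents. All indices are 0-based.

slow=2, fast=5, a=[2, 1, 0, 0, 0, 0, 0, 0, 0, 0, 0, 0]

slow=0 fast=0: a[fast]=0, fast++
slow=0 fast=1: a[fast]=0, fast++
slow=0 fast=2: a[fast]=0, fast++
slow=0 fast=3: a[fast]=2≠0 swap→a[0]=2, slow++,fast++
slow=1 fast=4: a[fast]=1≠0 swap→a[1]=1, slow++,fast++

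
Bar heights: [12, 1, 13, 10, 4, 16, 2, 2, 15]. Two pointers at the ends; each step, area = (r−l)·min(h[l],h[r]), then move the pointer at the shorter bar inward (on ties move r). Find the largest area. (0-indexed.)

l=0 r=8: min(12,15)*8=96 best=96 *, l++
l=1 r=8: min(1,15)*7=7 best=96, l++
l=2 r=8: min(13,15)*6=78 best=96, l++
l=3 r=8: min(10,15)*5=50 best=96, l++
l=4 r=8: min(4,15)*4=16 best=96, l++
l=5 r=8: min(16,15)*3=45 best=96, r--
l=5 r=7: min(16,2)*2=4 best=96, r--
l=5 r=6: min(16,2)*1=2 best=96, r--

max area = 96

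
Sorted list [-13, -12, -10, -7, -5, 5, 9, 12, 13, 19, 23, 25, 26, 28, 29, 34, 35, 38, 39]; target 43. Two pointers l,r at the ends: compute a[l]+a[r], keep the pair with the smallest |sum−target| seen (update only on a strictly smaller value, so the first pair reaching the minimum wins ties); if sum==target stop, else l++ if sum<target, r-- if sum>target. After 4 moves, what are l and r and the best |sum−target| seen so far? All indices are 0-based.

[0,18] -13+39=26 d=17 * → l++
[1,18] -12+39=27 d=16 * → l++
[2,18] -10+39=29 d=14 * → l++
[3,18] -7+39=32 d=11 * → l++

l=4, r=18, best |Δ|=11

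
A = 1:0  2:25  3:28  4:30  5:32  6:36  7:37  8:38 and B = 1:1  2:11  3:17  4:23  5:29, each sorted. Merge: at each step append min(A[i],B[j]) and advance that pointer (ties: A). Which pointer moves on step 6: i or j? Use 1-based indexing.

i

i=1 j=1: A[i]=0<=B[j]=1 take 0, i++
i=2 j=1: A[i]=25>B[j]=1 take 1, j++
i=2 j=2: A[i]=25>B[j]=11 take 11, j++
i=2 j=3: A[i]=25>B[j]=17 take 17, j++
i=2 j=4: A[i]=25>B[j]=23 take 23, j++
i=2 j=5: A[i]=25<=B[j]=29 take 25, i++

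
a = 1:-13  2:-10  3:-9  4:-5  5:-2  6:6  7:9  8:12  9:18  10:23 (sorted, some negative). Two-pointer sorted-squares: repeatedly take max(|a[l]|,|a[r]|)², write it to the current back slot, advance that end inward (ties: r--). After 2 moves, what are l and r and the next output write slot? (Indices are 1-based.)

l=1, r=8, next write slot=8

[1,10] |-13|<=|23| out[10]=529 → r--
[1,9] |-13|<=|18| out[9]=324 → r--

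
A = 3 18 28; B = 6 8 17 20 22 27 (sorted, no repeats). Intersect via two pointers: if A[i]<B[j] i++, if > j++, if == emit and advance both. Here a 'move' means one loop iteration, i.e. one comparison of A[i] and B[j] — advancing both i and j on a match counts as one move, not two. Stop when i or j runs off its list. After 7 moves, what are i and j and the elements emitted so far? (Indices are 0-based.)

i=0 j=0: 3<6, i++
i=1 j=0: 18>6, j++
i=1 j=1: 18>8, j++
i=1 j=2: 18>17, j++
i=1 j=3: 18<20, i++
i=2 j=3: 28>20, j++
i=2 j=4: 28>22, j++

i=2, j=5, emitted=[]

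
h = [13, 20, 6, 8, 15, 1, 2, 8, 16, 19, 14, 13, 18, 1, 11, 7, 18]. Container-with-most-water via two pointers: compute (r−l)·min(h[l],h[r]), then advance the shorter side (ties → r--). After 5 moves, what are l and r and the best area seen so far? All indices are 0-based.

l=1, r=12, best area=270

l=0 r=16: min(13,18)*16=208 best=208 *, l++
l=1 r=16: min(20,18)*15=270 best=270 *, r--
l=1 r=15: min(20,7)*14=98 best=270, r--
l=1 r=14: min(20,11)*13=143 best=270, r--
l=1 r=13: min(20,1)*12=12 best=270, r--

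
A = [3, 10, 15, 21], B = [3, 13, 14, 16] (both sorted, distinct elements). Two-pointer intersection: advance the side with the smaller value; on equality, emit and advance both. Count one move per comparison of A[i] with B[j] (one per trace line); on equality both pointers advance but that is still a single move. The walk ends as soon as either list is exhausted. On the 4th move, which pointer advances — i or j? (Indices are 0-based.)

j

[i=0,j=0] 3==3 emit → i++,j++
[i=1,j=1] 10<13 → i++
[i=2,j=1] 15>13 → j++
[i=2,j=2] 15>14 → j++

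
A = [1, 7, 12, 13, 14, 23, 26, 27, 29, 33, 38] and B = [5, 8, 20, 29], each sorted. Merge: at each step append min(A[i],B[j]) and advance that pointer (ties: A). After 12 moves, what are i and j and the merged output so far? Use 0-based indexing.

i=9, j=3, merged so far=[1, 5, 7, 8, 12, 13, 14, 20, 23, 26, 27, 29]

i=0 j=0: A[i]=1<=B[j]=5 take 1, i++
i=1 j=0: A[i]=7>B[j]=5 take 5, j++
i=1 j=1: A[i]=7<=B[j]=8 take 7, i++
i=2 j=1: A[i]=12>B[j]=8 take 8, j++
i=2 j=2: A[i]=12<=B[j]=20 take 12, i++
i=3 j=2: A[i]=13<=B[j]=20 take 13, i++
i=4 j=2: A[i]=14<=B[j]=20 take 14, i++
i=5 j=2: A[i]=23>B[j]=20 take 20, j++
i=5 j=3: A[i]=23<=B[j]=29 take 23, i++
i=6 j=3: A[i]=26<=B[j]=29 take 26, i++
i=7 j=3: A[i]=27<=B[j]=29 take 27, i++
i=8 j=3: A[i]=29<=B[j]=29 take 29, i++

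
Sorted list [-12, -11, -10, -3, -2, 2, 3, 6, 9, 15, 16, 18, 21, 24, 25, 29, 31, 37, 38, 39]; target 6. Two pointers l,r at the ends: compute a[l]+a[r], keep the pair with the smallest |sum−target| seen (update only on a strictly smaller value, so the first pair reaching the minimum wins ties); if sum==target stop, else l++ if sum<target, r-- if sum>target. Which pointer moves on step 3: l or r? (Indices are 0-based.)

[0,19] -12+39=27 d=21 * → r--
[0,18] -12+38=26 d=20 * → r--
[0,17] -12+37=25 d=19 * → r--

r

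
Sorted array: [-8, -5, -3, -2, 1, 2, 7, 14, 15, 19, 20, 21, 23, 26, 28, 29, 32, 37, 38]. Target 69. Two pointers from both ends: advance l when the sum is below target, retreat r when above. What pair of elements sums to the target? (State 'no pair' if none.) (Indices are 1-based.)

[1,19] -8+38=30 <69 → l++
[2,19] -5+38=33 <69 → l++
[3,19] -3+38=35 <69 → l++
[4,19] -2+38=36 <69 → l++
[5,19] 1+38=39 <69 → l++
[6,19] 2+38=40 <69 → l++
[7,19] 7+38=45 <69 → l++
[8,19] 14+38=52 <69 → l++
[9,19] 15+38=53 <69 → l++
[10,19] 19+38=57 <69 → l++
[11,19] 20+38=58 <69 → l++
[12,19] 21+38=59 <69 → l++
[13,19] 23+38=61 <69 → l++
[14,19] 26+38=64 <69 → l++
[15,19] 28+38=66 <69 → l++
[16,19] 29+38=67 <69 → l++
[17,19] 32+38=70 >69 → r--
[17,18] 32+37=69 → found

(32, 37)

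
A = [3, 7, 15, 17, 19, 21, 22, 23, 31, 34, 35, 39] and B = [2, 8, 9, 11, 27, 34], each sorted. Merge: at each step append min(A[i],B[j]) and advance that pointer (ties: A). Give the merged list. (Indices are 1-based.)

[2, 3, 7, 8, 9, 11, 15, 17, 19, 21, 22, 23, 27, 31, 34, 34, 35, 39]

i=1 j=1: A[i]=3>B[j]=2 take 2, j++
i=1 j=2: A[i]=3<=B[j]=8 take 3, i++
i=2 j=2: A[i]=7<=B[j]=8 take 7, i++
i=3 j=2: A[i]=15>B[j]=8 take 8, j++
i=3 j=3: A[i]=15>B[j]=9 take 9, j++
i=3 j=4: A[i]=15>B[j]=11 take 11, j++
i=3 j=5: A[i]=15<=B[j]=27 take 15, i++
i=4 j=5: A[i]=17<=B[j]=27 take 17, i++
i=5 j=5: A[i]=19<=B[j]=27 take 19, i++
i=6 j=5: A[i]=21<=B[j]=27 take 21, i++
i=7 j=5: A[i]=22<=B[j]=27 take 22, i++
i=8 j=5: A[i]=23<=B[j]=27 take 23, i++
i=9 j=5: A[i]=31>B[j]=27 take 27, j++
i=9 j=6: A[i]=31<=B[j]=34 take 31, i++
i=10 j=6: A[i]=34<=B[j]=34 take 34, i++
i=11 j=6: A[i]=35>B[j]=34 take 34, j++
i=11 j=7: B done, take A[i]=35, i++
i=12 j=7: B done, take A[i]=39, i++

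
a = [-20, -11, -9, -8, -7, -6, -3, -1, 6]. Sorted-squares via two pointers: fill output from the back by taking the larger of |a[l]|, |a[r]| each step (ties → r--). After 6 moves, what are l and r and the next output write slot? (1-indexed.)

[1,9] |-20|>|6| out[9]=400 → l++
[2,9] |-11|>|6| out[8]=121 → l++
[3,9] |-9|>|6| out[7]=81 → l++
[4,9] |-8|>|6| out[6]=64 → l++
[5,9] |-7|>|6| out[5]=49 → l++
[6,9] |-6|<=|6| out[4]=36 → r--

l=6, r=8, next write slot=3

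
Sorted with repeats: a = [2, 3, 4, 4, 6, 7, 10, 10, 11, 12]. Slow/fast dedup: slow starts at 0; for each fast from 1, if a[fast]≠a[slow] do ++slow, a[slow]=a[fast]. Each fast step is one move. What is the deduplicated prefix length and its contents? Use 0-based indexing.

length 8; prefix = [2, 3, 4, 6, 7, 10, 11, 12]

(s=0,f=1) a[fast]=3≠a[slow]=2 write a[1]=3 → slow++,fast++
(s=1,f=2) a[fast]=4≠a[slow]=3 write a[2]=4 → slow++,fast++
(s=2,f=3) a[fast]=4=a[slow] dup → fast++
(s=2,f=4) a[fast]=6≠a[slow]=4 write a[3]=6 → slow++,fast++
(s=3,f=5) a[fast]=7≠a[slow]=6 write a[4]=7 → slow++,fast++
(s=4,f=6) a[fast]=10≠a[slow]=7 write a[5]=10 → slow++,fast++
(s=5,f=7) a[fast]=10=a[slow] dup → fast++
(s=5,f=8) a[fast]=11≠a[slow]=10 write a[6]=11 → slow++,fast++
(s=6,f=9) a[fast]=12≠a[slow]=11 write a[7]=12 → slow++,fast++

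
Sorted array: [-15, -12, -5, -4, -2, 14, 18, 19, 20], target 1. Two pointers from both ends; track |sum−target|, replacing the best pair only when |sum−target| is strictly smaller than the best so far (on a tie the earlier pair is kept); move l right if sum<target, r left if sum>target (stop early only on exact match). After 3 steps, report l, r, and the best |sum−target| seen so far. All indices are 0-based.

[0,8] -15+20=5 d=4 * → r--
[0,7] -15+19=4 d=3 * → r--
[0,6] -15+18=3 d=2 * → r--

l=0, r=5, best |Δ|=2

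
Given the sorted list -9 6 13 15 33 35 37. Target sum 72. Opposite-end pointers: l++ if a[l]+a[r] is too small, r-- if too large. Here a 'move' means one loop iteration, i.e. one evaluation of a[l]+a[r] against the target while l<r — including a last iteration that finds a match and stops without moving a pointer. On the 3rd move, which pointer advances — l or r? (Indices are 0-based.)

[0,6] -9+37=28 <72 → l++
[1,6] 6+37=43 <72 → l++
[2,6] 13+37=50 <72 → l++

l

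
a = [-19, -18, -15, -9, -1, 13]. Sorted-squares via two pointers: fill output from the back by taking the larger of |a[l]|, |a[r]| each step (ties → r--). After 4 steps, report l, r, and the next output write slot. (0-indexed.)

l=3, r=4, next write slot=1

[0,5] |-19|>|13| out[5]=361 → l++
[1,5] |-18|>|13| out[4]=324 → l++
[2,5] |-15|>|13| out[3]=225 → l++
[3,5] |-9|<=|13| out[2]=169 → r--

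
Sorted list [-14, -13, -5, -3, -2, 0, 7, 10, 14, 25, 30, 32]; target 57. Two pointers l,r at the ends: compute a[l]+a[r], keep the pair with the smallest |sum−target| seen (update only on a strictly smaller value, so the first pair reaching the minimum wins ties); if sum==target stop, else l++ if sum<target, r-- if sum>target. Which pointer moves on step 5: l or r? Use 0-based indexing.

l

l=0 r=11: -14+32=18 d=39 *, l++
l=1 r=11: -13+32=19 d=38 *, l++
l=2 r=11: -5+32=27 d=30 *, l++
l=3 r=11: -3+32=29 d=28 *, l++
l=4 r=11: -2+32=30 d=27 *, l++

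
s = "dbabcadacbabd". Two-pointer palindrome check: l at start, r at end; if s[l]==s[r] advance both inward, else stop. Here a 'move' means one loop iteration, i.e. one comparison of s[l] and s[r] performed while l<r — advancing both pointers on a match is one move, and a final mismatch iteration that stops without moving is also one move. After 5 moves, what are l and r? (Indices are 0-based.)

l=0 r=12: 'd'=='d', l++,r--
l=1 r=11: 'b'=='b', l++,r--
l=2 r=10: 'a'=='a', l++,r--
l=3 r=9: 'b'=='b', l++,r--
l=4 r=8: 'c'=='c', l++,r--

l=5, r=7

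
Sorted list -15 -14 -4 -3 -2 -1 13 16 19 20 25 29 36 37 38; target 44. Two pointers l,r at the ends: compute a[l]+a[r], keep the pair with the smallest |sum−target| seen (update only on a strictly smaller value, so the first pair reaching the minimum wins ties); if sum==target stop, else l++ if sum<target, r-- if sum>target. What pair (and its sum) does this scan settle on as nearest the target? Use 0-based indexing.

l=0 r=14: -15+38=23 d=21 *, l++
l=1 r=14: -14+38=24 d=20 *, l++
l=2 r=14: -4+38=34 d=10 *, l++
l=3 r=14: -3+38=35 d=9 *, l++
l=4 r=14: -2+38=36 d=8 *, l++
l=5 r=14: -1+38=37 d=7 *, l++
l=6 r=14: 13+38=51 d=7, r--
l=6 r=13: 13+37=50 d=6 *, r--
l=6 r=12: 13+36=49 d=5 *, r--
l=6 r=11: 13+29=42 d=2 *, l++
l=7 r=11: 16+29=45 d=1 *, r--
l=7 r=10: 16+25=41 d=3, l++
l=8 r=10: 19+25=44 d=0 *, stop

pair (19, 25) with sum 44 (|Δ|=0)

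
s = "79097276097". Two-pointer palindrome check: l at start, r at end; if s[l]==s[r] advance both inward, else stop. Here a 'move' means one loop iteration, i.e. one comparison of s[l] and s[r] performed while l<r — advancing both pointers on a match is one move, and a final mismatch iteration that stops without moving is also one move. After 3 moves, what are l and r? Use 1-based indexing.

l=1 r=11: '7'=='7', l++,r--
l=2 r=10: '9'=='9', l++,r--
l=3 r=9: '0'=='0', l++,r--

l=4, r=8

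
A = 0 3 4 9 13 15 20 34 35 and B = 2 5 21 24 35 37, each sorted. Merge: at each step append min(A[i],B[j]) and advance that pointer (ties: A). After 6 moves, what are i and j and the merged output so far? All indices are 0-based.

i=4, j=2, merged so far=[0, 2, 3, 4, 5, 9]

[i=0,j=0] A[i]=0<=B[j]=2 take 0 → i++
[i=1,j=0] A[i]=3>B[j]=2 take 2 → j++
[i=1,j=1] A[i]=3<=B[j]=5 take 3 → i++
[i=2,j=1] A[i]=4<=B[j]=5 take 4 → i++
[i=3,j=1] A[i]=9>B[j]=5 take 5 → j++
[i=3,j=2] A[i]=9<=B[j]=21 take 9 → i++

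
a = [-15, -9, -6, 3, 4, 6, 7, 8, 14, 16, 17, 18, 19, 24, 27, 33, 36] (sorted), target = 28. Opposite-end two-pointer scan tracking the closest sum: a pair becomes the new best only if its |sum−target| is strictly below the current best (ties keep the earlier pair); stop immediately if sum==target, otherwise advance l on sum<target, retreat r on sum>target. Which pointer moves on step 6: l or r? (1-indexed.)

r

[1,17] -15+36=21 d=7 * → l++
[2,17] -9+36=27 d=1 * → l++
[3,17] -6+36=30 d=2 → r--
[3,16] -6+33=27 d=1 → l++
[4,16] 3+33=36 d=8 → r--
[4,15] 3+27=30 d=2 → r--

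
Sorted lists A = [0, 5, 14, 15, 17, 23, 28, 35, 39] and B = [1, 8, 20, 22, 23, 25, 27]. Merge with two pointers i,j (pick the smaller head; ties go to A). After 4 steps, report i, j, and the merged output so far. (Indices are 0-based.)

[i=0,j=0] A[i]=0<=B[j]=1 take 0 → i++
[i=1,j=0] A[i]=5>B[j]=1 take 1 → j++
[i=1,j=1] A[i]=5<=B[j]=8 take 5 → i++
[i=2,j=1] A[i]=14>B[j]=8 take 8 → j++

i=2, j=2, merged so far=[0, 1, 5, 8]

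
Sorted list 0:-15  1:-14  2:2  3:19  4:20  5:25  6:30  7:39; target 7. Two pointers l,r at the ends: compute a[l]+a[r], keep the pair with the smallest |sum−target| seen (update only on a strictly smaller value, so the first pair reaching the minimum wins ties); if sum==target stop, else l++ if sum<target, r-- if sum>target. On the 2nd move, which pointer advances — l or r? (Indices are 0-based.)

[0,7] -15+39=24 d=17 * → r--
[0,6] -15+30=15 d=8 * → r--

r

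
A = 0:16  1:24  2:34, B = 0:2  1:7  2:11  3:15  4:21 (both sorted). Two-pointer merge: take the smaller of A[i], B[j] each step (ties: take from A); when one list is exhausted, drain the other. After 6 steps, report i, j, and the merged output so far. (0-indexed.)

i=1, j=5, merged so far=[2, 7, 11, 15, 16, 21]

[i=0,j=0] A[i]=16>B[j]=2 take 2 → j++
[i=0,j=1] A[i]=16>B[j]=7 take 7 → j++
[i=0,j=2] A[i]=16>B[j]=11 take 11 → j++
[i=0,j=3] A[i]=16>B[j]=15 take 15 → j++
[i=0,j=4] A[i]=16<=B[j]=21 take 16 → i++
[i=1,j=4] A[i]=24>B[j]=21 take 21 → j++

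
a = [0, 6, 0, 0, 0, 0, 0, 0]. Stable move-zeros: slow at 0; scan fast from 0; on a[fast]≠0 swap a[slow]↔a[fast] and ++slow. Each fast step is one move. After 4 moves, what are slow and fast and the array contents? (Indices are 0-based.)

slow=1, fast=4, a=[6, 0, 0, 0, 0, 0, 0, 0]

(s=0,f=0) a[fast]=0 → fast++
(s=0,f=1) a[fast]=6≠0 swap→a[0]=6 → slow++,fast++
(s=1,f=2) a[fast]=0 → fast++
(s=1,f=3) a[fast]=0 → fast++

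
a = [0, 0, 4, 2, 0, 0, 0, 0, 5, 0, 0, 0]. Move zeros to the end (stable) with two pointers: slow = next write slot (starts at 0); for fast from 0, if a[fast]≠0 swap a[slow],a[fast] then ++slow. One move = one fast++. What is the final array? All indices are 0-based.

slow=0 fast=0: a[fast]=0, fast++
slow=0 fast=1: a[fast]=0, fast++
slow=0 fast=2: a[fast]=4≠0 swap→a[0]=4, slow++,fast++
slow=1 fast=3: a[fast]=2≠0 swap→a[1]=2, slow++,fast++
slow=2 fast=4: a[fast]=0, fast++
slow=2 fast=5: a[fast]=0, fast++
slow=2 fast=6: a[fast]=0, fast++
slow=2 fast=7: a[fast]=0, fast++
slow=2 fast=8: a[fast]=5≠0 swap→a[2]=5, slow++,fast++
slow=3 fast=9: a[fast]=0, fast++
slow=3 fast=10: a[fast]=0, fast++
slow=3 fast=11: a[fast]=0, fast++

[4, 2, 5, 0, 0, 0, 0, 0, 0, 0, 0, 0]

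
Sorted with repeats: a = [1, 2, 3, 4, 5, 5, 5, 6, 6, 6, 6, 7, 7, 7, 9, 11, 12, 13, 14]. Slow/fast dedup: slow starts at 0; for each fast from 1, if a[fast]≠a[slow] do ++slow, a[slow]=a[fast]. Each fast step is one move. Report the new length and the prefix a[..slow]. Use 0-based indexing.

length 12; prefix = [1, 2, 3, 4, 5, 6, 7, 9, 11, 12, 13, 14]

(s=0,f=1) a[fast]=2≠a[slow]=1 write a[1]=2 → slow++,fast++
(s=1,f=2) a[fast]=3≠a[slow]=2 write a[2]=3 → slow++,fast++
(s=2,f=3) a[fast]=4≠a[slow]=3 write a[3]=4 → slow++,fast++
(s=3,f=4) a[fast]=5≠a[slow]=4 write a[4]=5 → slow++,fast++
(s=4,f=5) a[fast]=5=a[slow] dup → fast++
(s=4,f=6) a[fast]=5=a[slow] dup → fast++
(s=4,f=7) a[fast]=6≠a[slow]=5 write a[5]=6 → slow++,fast++
(s=5,f=8) a[fast]=6=a[slow] dup → fast++
(s=5,f=9) a[fast]=6=a[slow] dup → fast++
(s=5,f=10) a[fast]=6=a[slow] dup → fast++
(s=5,f=11) a[fast]=7≠a[slow]=6 write a[6]=7 → slow++,fast++
(s=6,f=12) a[fast]=7=a[slow] dup → fast++
(s=6,f=13) a[fast]=7=a[slow] dup → fast++
(s=6,f=14) a[fast]=9≠a[slow]=7 write a[7]=9 → slow++,fast++
(s=7,f=15) a[fast]=11≠a[slow]=9 write a[8]=11 → slow++,fast++
(s=8,f=16) a[fast]=12≠a[slow]=11 write a[9]=12 → slow++,fast++
(s=9,f=17) a[fast]=13≠a[slow]=12 write a[10]=13 → slow++,fast++
(s=10,f=18) a[fast]=14≠a[slow]=13 write a[11]=14 → slow++,fast++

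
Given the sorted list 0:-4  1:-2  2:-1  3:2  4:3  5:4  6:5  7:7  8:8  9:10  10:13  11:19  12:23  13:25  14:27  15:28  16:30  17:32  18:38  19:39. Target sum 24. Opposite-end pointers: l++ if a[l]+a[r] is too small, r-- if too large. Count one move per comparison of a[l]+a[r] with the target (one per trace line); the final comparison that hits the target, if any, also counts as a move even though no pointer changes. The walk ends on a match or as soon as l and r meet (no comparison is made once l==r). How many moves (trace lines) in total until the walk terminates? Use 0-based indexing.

l=0 r=19: -4+39=35 >24, r--
l=0 r=18: -4+38=34 >24, r--
l=0 r=17: -4+32=28 >24, r--
l=0 r=16: -4+30=26 >24, r--
l=0 r=15: -4+28=24, found

5 moves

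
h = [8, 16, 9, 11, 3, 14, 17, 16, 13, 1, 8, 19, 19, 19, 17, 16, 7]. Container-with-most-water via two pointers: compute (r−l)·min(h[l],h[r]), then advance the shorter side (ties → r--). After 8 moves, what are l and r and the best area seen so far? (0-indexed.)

l=6, r=14, best area=224

l=0 r=16: min(8,7)*16=112 best=112 *, r--
l=0 r=15: min(8,16)*15=120 best=120 *, l++
l=1 r=15: min(16,16)*14=224 best=224 *, r--
l=1 r=14: min(16,17)*13=208 best=224, l++
l=2 r=14: min(9,17)*12=108 best=224, l++
l=3 r=14: min(11,17)*11=121 best=224, l++
l=4 r=14: min(3,17)*10=30 best=224, l++
l=5 r=14: min(14,17)*9=126 best=224, l++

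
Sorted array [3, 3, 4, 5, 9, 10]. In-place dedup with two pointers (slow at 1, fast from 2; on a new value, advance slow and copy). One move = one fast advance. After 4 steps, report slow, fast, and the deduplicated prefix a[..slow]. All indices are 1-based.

(s=1,f=2) a[fast]=3=a[slow] dup → fast++
(s=1,f=3) a[fast]=4≠a[slow]=3 write a[2]=4 → slow++,fast++
(s=2,f=4) a[fast]=5≠a[slow]=4 write a[3]=5 → slow++,fast++
(s=3,f=5) a[fast]=9≠a[slow]=5 write a[4]=9 → slow++,fast++

slow=4, fast=6, prefix=[3, 4, 5, 9]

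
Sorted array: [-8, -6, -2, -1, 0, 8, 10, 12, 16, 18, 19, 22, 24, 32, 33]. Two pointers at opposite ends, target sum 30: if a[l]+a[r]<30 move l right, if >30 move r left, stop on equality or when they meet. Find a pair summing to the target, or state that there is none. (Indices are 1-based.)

l=1 r=15: -8+33=25 <30, l++
l=2 r=15: -6+33=27 <30, l++
l=3 r=15: -2+33=31 >30, r--
l=3 r=14: -2+32=30, found

(-2, 32)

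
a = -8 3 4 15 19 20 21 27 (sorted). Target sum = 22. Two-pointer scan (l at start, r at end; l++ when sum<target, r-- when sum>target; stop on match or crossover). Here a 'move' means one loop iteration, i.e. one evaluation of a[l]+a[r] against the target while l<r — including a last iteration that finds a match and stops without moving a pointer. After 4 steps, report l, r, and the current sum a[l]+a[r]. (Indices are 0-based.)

[0,7] -8+27=19 <22 → l++
[1,7] 3+27=30 >22 → r--
[1,6] 3+21=24 >22 → r--
[1,5] 3+20=23 >22 → r--

l=1, r=4, sum=22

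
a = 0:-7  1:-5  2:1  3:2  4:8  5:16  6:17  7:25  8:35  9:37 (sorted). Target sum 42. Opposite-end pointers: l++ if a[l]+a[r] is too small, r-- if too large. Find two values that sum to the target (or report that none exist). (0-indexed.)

(17, 25)

l=0 r=9: -7+37=30 <42, l++
l=1 r=9: -5+37=32 <42, l++
l=2 r=9: 1+37=38 <42, l++
l=3 r=9: 2+37=39 <42, l++
l=4 r=9: 8+37=45 >42, r--
l=4 r=8: 8+35=43 >42, r--
l=4 r=7: 8+25=33 <42, l++
l=5 r=7: 16+25=41 <42, l++
l=6 r=7: 17+25=42, found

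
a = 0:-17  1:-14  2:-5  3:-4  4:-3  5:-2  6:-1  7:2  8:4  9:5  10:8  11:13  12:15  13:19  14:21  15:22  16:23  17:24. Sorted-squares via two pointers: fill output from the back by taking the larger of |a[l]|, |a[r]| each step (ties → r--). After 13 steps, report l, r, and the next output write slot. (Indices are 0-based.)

[0,17] |-17|<=|24| out[17]=576 → r--
[0,16] |-17|<=|23| out[16]=529 → r--
[0,15] |-17|<=|22| out[15]=484 → r--
[0,14] |-17|<=|21| out[14]=441 → r--
[0,13] |-17|<=|19| out[13]=361 → r--
[0,12] |-17|>|15| out[12]=289 → l++
[1,12] |-14|<=|15| out[11]=225 → r--
[1,11] |-14|>|13| out[10]=196 → l++
[2,11] |-5|<=|13| out[9]=169 → r--
[2,10] |-5|<=|8| out[8]=64 → r--
[2,9] |-5|<=|5| out[7]=25 → r--
[2,8] |-5|>|4| out[6]=25 → l++
[3,8] |-4|<=|4| out[5]=16 → r--

l=3, r=7, next write slot=4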